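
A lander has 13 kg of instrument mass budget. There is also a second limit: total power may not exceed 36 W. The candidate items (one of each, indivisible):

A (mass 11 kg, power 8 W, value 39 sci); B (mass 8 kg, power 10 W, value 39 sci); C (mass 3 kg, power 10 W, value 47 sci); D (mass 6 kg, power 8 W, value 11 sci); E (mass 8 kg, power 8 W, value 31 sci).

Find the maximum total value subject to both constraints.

86 sci

Feasible sets respecting both limits:
- B+C: mass 11, power 20, value 86
- C+E: mass 11, power 18, value 78
- C+D: mass 9, power 18, value 58
- C: mass 3, power 10, value 47
Best: 86 sci.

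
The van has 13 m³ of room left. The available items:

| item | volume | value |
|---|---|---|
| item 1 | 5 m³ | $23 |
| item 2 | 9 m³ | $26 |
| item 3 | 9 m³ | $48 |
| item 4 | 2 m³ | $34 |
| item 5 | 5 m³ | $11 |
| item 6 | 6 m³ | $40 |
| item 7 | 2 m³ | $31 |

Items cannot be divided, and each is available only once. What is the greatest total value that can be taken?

$113

Check high-value combinations within 13 m³:
- item 3+item 4+item 7: volume 9+2+2=13, value 48+34+31=113
- item 4+item 6+item 7: volume 2+6+2=10, value 34+40+31=105
- item 1+item 4+item 6: volume 5+2+6=13, value 23+34+40=97
Best: $113.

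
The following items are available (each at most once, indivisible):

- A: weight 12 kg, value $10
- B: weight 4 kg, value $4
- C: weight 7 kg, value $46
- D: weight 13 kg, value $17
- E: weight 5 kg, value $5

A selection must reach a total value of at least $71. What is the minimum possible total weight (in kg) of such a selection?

Subsets with value ≥ 71, sorted by total weight:
- B+C+D+E: weight 29, value 72
- A+C+D: weight 32, value 73
- A+B+C+D: weight 36, value 77
Minimum weight: 29 kg.

29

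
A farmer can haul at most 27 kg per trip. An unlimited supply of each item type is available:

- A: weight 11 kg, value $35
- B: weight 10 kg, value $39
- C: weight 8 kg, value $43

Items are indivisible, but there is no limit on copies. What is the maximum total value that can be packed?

Best value-per-unit is C at 43/8, and filling with it alone uses weight 3×8=24. No mix of the others beats 3×43 = 129.

$129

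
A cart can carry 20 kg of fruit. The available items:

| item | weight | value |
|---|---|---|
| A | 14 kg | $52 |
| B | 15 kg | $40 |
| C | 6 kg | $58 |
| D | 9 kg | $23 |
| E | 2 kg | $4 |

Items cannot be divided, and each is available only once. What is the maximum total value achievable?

Check high-value combinations within 20 kg:
- A+C: weight 14+6=20, value 52+58=110
- C+D+E: weight 6+9+2=17, value 58+23+4=85
- C+D: weight 6+9=15, value 58+23=81
- C+E: weight 6+2=8, value 58+4=62
Best: $110.

$110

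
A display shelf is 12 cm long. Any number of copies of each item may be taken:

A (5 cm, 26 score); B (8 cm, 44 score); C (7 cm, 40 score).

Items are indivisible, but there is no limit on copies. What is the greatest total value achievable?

Best value-per-unit is C at 40/7; filling with it alone gives 1×40 = 40.
Optimal mix: 1×A + 1×C → length 12, value 66.

66 score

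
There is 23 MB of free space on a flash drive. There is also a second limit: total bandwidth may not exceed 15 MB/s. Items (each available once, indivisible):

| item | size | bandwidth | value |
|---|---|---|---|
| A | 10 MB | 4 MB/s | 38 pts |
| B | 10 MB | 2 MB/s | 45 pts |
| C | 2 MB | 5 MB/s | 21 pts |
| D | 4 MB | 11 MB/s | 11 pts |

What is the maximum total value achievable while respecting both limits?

104 pts

Feasible sets respecting both limits:
- A+B+C: size 22, bandwidth 11, value 104
- A+B: size 20, bandwidth 6, value 83
- B+C: size 12, bandwidth 7, value 66
Best: 104 pts.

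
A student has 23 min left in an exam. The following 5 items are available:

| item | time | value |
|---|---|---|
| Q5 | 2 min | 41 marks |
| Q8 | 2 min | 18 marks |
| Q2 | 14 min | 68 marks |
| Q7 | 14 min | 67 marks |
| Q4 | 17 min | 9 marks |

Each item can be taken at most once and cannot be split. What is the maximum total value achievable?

Check high-value combinations within 23 min:
- Q5+Q8+Q2: time 2+2+14=18, value 41+18+68=127
- Q5+Q8+Q7: time 2+2+14=18, value 41+18+67=126
- Q5+Q2: time 2+14=16, value 41+68=109
Best: 127 marks.

127 marks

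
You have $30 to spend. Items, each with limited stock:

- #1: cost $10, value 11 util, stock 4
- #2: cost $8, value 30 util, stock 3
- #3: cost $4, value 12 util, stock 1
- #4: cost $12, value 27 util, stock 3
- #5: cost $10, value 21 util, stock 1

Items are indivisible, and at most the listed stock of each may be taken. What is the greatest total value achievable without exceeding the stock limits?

Best selections within cost 30 and stock limits:
- 3×#2 + 1×#3: cost 28, value 102
- 2×#2 + 1×#3 + 1×#5: cost 30, value 93
- 3×#2: cost 24, value 90
- 2×#2 + 1×#4: cost 28, value 87
Best: 102 util.

102 util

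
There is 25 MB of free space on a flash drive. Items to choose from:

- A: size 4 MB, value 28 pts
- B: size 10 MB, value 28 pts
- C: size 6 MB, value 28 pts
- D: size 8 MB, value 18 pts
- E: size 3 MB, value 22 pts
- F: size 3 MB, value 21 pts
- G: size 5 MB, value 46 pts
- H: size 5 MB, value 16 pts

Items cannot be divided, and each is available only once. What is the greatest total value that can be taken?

145 pts

Check high-value combinations within 25 MB:
- A+C+E+F+G: size 4+6+3+3+5=21, value 28+28+22+21+46=145
- A+B+E+F+G: size 4+10+3+3+5=25, value 28+28+22+21+46=145
- A+C+E+G+H: size 4+6+3+5+5=23, value 28+28+22+46+16=140
- A+C+F+G+H: size 4+6+3+5+5=23, value 28+28+21+46+16=139
- A+D+E+F+G: size 4+8+3+3+5=23, value 28+18+22+21+46=135
Best: 145 pts.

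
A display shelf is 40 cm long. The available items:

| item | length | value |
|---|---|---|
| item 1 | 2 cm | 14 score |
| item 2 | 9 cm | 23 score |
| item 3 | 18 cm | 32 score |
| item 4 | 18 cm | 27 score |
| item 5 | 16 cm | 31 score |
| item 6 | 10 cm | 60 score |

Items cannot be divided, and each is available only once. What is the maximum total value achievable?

129 score

This is a 0/1 knapsack; check combinations near the capacity.
- item 1+item 2+item 3+item 6: length 2+9+18+10=39, value 14+23+32+60=129
- item 1+item 2+item 5+item 6: length 2+9+16+10=37, value 14+23+31+60=128
- item 1+item 2+item 4+item 6: length 2+9+18+10=39, value 14+23+27+60=124
- item 2+item 3+item 6: length 9+18+10=37, value 23+32+60=115
- item 2+item 5+item 6: length 9+16+10=35, value 23+31+60=114
Best: 129 score.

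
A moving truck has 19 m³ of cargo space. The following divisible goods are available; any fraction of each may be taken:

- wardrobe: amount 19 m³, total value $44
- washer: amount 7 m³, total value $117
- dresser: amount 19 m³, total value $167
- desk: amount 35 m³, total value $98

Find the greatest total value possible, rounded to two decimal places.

222.47

Take in order of value per unit:
- washer (117/7 per unit): all 7 → value 117, running total 117.00
- dresser (167/19 per unit): 12 of 19 → value 12×167/19 = 105.4737, running total 222.47
Total 222.47.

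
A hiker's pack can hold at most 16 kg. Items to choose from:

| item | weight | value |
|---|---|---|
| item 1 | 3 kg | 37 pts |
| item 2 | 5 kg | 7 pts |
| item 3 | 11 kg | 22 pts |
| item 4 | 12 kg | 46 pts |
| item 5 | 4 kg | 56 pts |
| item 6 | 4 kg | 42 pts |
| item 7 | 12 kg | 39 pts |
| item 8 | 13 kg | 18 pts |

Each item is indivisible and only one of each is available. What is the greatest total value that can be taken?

Check high-value combinations within 16 kg:
- item 1+item 2+item 5+item 6: weight 3+5+4+4=16, value 37+7+56+42=142
- item 1+item 5+item 6: weight 3+4+4=11, value 37+56+42=135
- item 2+item 5+item 6: weight 5+4+4=13, value 7+56+42=105
Best: 142 pts.

142 pts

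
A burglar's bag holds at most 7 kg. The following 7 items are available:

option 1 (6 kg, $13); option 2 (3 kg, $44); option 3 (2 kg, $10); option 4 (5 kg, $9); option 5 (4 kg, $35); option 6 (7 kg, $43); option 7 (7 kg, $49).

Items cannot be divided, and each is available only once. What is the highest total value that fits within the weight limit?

This is a 0/1 knapsack; check combinations near the capacity.
- option 2+option 5: weight 3+4=7, value 44+35=79
- option 2+option 3: weight 3+2=5, value 44+10=54
- option 7: weight 7, value 49
Best: $79.

$79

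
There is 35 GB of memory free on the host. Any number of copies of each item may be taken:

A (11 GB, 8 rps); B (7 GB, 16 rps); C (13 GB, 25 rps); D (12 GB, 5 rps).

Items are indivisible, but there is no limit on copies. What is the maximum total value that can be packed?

Best value-per-unit is B at 16/7, and filling with it alone uses memory 5×7=35. No mix of the others beats 5×16 = 80.

80 rps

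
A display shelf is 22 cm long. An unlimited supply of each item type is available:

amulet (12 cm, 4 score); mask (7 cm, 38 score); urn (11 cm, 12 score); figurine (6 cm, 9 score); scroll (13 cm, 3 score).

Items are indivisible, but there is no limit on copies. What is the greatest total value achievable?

Best value-per-unit is mask at 38/7, and filling with it alone uses length 3×7=21. No mix of the others beats 3×38 = 114.

114 score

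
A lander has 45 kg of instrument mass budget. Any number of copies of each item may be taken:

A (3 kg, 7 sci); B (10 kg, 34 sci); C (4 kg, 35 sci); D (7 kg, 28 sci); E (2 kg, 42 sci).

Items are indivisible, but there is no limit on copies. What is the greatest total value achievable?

924 sci

Best value-per-unit is E at 42/2, and filling with it alone uses mass 22×2=44. No mix of the others beats 22×42 = 924.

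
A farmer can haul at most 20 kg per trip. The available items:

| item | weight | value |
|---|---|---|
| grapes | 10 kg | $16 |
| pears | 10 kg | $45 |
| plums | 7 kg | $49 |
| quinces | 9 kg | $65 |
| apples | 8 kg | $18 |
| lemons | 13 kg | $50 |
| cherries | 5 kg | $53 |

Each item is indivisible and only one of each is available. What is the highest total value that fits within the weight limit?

$120

Check high-value combinations within 20 kg:
- plums+apples+cherries: weight 7+8+5=20, value 49+18+53=120
- quinces+cherries: weight 9+5=14, value 65+53=118
- plums+quinces: weight 7+9=16, value 49+65=114
- pears+quinces: weight 10+9=19, value 45+65=110
Best: $120.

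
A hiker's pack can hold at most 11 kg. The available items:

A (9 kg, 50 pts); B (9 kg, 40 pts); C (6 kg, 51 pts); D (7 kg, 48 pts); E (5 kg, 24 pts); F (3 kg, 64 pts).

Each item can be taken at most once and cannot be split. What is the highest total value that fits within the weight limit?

115 pts

Check high-value combinations within 11 kg:
- C+F: weight 6+3=9, value 51+64=115
- D+F: weight 7+3=10, value 48+64=112
- E+F: weight 5+3=8, value 24+64=88
- C+E: weight 6+5=11, value 51+24=75
Best: 115 pts.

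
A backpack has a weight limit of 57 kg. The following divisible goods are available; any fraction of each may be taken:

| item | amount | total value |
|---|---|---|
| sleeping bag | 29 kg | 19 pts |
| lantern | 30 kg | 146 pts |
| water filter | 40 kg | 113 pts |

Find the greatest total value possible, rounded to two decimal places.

Take in order of value per unit:
- lantern (146/30 per unit): all 30 → value 146, running total 146.00
- water filter (113/40 per unit): 27 of 40 → value 27×113/40 = 76.2750, running total 222.28
Total 222.28.

222.28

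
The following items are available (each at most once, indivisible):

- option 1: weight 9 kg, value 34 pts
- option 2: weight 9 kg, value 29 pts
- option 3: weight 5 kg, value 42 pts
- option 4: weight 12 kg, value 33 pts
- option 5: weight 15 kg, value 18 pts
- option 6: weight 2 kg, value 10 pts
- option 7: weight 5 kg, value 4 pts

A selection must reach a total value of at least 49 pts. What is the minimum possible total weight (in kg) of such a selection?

7

Subsets with value ≥ 49, sorted by total weight:
- option 3+option 6: weight 7, value 52
- option 3+option 6+option 7: weight 12, value 56
Minimum weight: 7 kg.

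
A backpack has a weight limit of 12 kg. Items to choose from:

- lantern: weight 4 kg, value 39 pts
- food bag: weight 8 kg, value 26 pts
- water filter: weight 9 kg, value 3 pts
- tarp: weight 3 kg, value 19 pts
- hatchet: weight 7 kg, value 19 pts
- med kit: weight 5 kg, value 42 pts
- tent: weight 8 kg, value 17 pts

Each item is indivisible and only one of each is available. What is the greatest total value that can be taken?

Check high-value combinations within 12 kg:
- lantern+tarp+med kit: weight 4+3+5=12, value 39+19+42=100
- lantern+med kit: weight 4+5=9, value 39+42=81
- lantern+food bag: weight 4+8=12, value 39+26=65
- tarp+med kit: weight 3+5=8, value 19+42=61
Best: 100 pts.

100 pts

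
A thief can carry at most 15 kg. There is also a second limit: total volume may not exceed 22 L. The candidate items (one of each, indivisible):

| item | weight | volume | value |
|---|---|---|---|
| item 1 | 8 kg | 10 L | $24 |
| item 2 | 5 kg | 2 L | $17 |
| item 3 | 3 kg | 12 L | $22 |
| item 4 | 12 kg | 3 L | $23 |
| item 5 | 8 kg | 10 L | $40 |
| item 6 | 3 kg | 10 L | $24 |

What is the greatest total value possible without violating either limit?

Feasible sets respecting both limits:
- item 5+item 6: weight 11, volume 20, value 64
- item 3+item 5: weight 11, volume 22, value 62
- item 2+item 5: weight 13, volume 12, value 57
Best: $64.

$64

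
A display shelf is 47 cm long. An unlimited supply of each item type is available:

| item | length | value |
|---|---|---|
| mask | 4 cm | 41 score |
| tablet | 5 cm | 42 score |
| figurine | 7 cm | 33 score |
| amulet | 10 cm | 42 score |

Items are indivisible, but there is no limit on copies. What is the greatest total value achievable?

Best value-per-unit is mask at 41/4; filling with it alone gives 11×41 = 451.
Optimal mix: 8×mask + 3×tablet → length 47, value 454.

454 score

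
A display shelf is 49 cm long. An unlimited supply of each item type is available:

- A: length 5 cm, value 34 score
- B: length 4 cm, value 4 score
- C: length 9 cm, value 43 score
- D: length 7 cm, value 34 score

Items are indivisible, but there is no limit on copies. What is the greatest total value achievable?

315 score

Best value-per-unit is A at 34/5; filling with it alone gives 9×34 = 306.
Optimal mix: 8×A + 1×C → length 49, value 315.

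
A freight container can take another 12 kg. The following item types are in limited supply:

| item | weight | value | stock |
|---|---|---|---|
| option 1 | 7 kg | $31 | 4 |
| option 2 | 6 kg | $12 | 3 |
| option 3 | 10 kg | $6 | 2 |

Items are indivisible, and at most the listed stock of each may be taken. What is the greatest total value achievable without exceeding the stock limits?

$31

Top feasible selections:
- 1×option 1: weight 7, value 31
- 2×option 2: weight 12, value 24
- 1×option 2: weight 6, value 12
Best: $31.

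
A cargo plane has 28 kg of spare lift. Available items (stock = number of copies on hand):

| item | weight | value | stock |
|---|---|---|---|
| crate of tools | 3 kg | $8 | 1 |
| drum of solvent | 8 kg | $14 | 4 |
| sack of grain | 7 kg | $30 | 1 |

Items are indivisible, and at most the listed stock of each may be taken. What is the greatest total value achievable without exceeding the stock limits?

Best selections within weight 28 and stock limits:
- 1×crate of tools + 2×drum of solvent + 1×sack of grain: weight 26, value 66
- 2×drum of solvent + 1×sack of grain: weight 23, value 58
Best: $66.

$66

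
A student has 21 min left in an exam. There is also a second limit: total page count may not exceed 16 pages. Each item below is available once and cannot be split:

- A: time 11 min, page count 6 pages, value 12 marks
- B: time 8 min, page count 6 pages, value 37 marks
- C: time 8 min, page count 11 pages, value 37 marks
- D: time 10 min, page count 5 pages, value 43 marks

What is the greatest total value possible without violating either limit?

80 marks

Feasible sets respecting both limits:
- B+D: time 18, page count 11, value 80
- C+D: time 18, page count 16, value 80
- A+D: time 21, page count 11, value 55
- A+B: time 19, page count 12, value 49
Best: 80 marks.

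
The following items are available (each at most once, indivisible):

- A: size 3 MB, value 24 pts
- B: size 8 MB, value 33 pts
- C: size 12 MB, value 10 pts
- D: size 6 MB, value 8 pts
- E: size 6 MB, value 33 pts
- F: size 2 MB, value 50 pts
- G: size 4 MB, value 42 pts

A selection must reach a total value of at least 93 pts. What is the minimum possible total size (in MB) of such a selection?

Subsets with value ≥ 93, sorted by total size:
- A+F+G: size 9, value 116
- A+E+F: size 11, value 107
- E+F+G: size 12, value 125
Minimum size: 9 MB.

9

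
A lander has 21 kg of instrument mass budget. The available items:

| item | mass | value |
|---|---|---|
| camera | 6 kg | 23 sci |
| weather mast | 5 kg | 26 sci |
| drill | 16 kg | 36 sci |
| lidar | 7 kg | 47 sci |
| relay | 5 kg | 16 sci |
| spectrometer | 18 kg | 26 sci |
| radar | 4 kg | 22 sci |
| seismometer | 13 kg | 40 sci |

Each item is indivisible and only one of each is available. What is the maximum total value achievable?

Check high-value combinations within 21 kg:
- weather mast+lidar+relay+radar: mass 5+7+5+4=21, value 26+47+16+22=111
- camera+weather mast+lidar: mass 6+5+7=18, value 23+26+47=96
- weather mast+lidar+radar: mass 5+7+4=16, value 26+47+22=95
- camera+lidar+radar: mass 6+7+4=17, value 23+47+22=92
- weather mast+lidar+relay: mass 5+7+5=17, value 26+47+16=89
Best: 111 sci.

111 sci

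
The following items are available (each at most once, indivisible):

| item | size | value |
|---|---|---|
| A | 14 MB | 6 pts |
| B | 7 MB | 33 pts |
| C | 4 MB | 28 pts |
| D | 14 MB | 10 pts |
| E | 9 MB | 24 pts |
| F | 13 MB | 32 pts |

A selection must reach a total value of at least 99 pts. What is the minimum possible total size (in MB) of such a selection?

33

Subsets with value ≥ 99, sorted by total size:
- B+C+E+F: size 33, value 117
- B+C+D+F: size 38, value 103
- A+B+C+F: size 38, value 99
- B+D+E+F: size 43, value 99
Minimum size: 33 MB.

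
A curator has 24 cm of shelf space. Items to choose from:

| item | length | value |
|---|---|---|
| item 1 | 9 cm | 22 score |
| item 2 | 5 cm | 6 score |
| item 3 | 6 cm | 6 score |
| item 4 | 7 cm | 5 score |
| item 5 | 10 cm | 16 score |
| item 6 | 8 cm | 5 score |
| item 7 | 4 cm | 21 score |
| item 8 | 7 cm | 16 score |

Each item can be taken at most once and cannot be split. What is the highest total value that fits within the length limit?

59 score

Check high-value combinations within 24 cm:
- item 1+item 7+item 8: length 9+4+7=20, value 22+21+16=59
- item 1+item 5+item 7: length 9+10+4=23, value 22+16+21=59
- item 1+item 2+item 3+item 7: length 9+5+6+4=24, value 22+6+6+21=55
- item 5+item 7+item 8: length 10+4+7=21, value 16+21+16=53
Best: 59 score.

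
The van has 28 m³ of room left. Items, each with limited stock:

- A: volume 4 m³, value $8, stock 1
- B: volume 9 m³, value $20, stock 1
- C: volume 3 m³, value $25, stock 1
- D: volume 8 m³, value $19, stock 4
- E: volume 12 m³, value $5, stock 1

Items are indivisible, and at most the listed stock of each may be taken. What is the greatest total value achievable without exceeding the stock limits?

$83

Top feasible selections:
- 1×B + 1×C + 2×D: volume 28, value 83
- 1×C + 3×D: volume 27, value 82
- 1×A + 1×B + 1×C + 1×D: volume 24, value 72
Best: $83.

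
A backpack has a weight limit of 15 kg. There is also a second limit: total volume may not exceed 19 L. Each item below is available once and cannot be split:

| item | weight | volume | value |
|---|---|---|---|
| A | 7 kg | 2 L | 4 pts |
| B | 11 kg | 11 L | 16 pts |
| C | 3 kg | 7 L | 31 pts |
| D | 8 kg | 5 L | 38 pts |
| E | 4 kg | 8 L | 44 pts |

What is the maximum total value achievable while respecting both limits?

82 pts

Feasible sets respecting both limits:
- D+E: weight 12, volume 13, value 82
- A+C+E: weight 14, volume 17, value 79
- C+E: weight 7, volume 15, value 75
- C+D: weight 11, volume 12, value 69
Best: 82 pts.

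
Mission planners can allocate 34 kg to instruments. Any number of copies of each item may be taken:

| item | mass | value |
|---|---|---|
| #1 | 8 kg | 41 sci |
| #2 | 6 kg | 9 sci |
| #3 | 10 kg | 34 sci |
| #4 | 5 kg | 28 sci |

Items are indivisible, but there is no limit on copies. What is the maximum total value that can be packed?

Best value-per-unit is #4 at 28/5; filling with it alone gives 6×28 = 168.
Optimal mix: 1×#1 + 5×#4 → mass 33, value 181.

181 sci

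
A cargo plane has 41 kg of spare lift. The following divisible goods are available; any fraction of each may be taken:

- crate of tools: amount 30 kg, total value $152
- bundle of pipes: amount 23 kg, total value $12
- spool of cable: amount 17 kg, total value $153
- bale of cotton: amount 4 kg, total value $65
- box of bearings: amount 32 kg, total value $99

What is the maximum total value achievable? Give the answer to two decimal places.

319.33

Take in order of value per unit:
- bale of cotton (65/4 per unit): all 4 → value 65, running total 65.00
- spool of cable (153/17 per unit): all 17 → value 153, running total 218.00
- crate of tools (152/30 per unit): 20 of 30 → value 20×152/30 = 101.3333, running total 319.33
Total 319.33.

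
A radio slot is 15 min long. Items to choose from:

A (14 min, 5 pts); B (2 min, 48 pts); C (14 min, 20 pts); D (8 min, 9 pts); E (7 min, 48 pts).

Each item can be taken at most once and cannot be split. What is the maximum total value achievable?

Check high-value combinations within 15 min:
- B+E: duration 2+7=9, value 48+48=96
- B+D: duration 2+8=10, value 48+9=57
- D+E: duration 8+7=15, value 9+48=57
- B: duration 2, value 48
Best: 96 pts.

96 pts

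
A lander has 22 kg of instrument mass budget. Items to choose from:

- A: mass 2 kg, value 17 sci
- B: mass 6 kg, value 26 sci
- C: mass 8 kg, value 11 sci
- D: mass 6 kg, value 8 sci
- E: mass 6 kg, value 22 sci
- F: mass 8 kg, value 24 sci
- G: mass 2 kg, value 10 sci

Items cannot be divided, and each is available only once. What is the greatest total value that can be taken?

Check high-value combinations within 22 kg:
- A+B+E+F: mass 2+6+6+8=22, value 17+26+22+24=89
- A+B+D+E+G: mass 2+6+6+6+2=22, value 17+26+8+22+10=83
- B+E+F+G: mass 6+6+8+2=22, value 26+22+24+10=82
- A+B+F+G: mass 2+6+8+2=18, value 17+26+24+10=77
Best: 89 sci.

89 sci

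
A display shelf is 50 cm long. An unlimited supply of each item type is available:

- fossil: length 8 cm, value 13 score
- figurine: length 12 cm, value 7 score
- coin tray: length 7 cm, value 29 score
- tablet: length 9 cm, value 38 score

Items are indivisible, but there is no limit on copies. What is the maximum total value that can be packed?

Best value-per-unit is tablet at 38/9; filling with it alone gives 5×38 = 190.
Optimal mix: 2×coin tray + 4×tablet → length 50, value 210.

210 score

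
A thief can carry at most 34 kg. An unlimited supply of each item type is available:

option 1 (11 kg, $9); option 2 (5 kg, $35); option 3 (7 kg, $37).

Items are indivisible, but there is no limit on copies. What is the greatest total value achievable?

$214

Best value-per-unit is option 2 at 35/5; filling with it alone gives 6×35 = 210.
Optimal mix: 4×option 2 + 2×option 3 → weight 34, value 214.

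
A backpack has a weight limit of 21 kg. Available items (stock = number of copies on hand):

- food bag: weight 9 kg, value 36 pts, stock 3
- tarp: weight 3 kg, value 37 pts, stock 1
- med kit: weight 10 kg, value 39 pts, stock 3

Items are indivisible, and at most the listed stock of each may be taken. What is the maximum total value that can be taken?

Top feasible selections:
- 2×food bag + 1×tarp: weight 21, value 109
- 2×med kit: weight 20, value 78
Best: 109 pts.

109 pts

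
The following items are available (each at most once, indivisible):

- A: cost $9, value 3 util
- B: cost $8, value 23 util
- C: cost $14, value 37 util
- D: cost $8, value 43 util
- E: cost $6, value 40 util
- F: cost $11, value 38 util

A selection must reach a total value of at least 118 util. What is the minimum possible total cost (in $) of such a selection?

Subsets with value ≥ 118, sorted by total cost:
- D+E+F: cost 25, value 121
- C+D+E: cost 28, value 120
- B+D+E+F: cost 33, value 144
Minimum cost: 25 $.

25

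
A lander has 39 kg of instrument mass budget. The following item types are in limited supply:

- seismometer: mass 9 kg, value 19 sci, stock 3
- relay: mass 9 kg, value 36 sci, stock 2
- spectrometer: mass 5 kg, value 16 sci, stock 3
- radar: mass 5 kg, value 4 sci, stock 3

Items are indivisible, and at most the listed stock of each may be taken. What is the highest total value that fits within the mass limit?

Top feasible selections:
- 2×relay + 3×spectrometer + 1×radar: mass 38, value 124
- 1×seismometer + 2×relay + 2×spectrometer: mass 37, value 123
- 2×relay + 3×spectrometer: mass 33, value 120
Best: 124 sci.

124 sci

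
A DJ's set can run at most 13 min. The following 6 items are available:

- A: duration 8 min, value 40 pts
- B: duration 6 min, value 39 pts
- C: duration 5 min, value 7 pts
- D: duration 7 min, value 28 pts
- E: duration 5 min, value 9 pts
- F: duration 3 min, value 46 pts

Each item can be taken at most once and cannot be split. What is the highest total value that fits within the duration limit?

Check high-value combinations within 13 min:
- A+F: duration 8+3=11, value 40+46=86
- B+F: duration 6+3=9, value 39+46=85
- D+F: duration 7+3=10, value 28+46=74
- B+D: duration 6+7=13, value 39+28=67
Best: 86 pts.

86 pts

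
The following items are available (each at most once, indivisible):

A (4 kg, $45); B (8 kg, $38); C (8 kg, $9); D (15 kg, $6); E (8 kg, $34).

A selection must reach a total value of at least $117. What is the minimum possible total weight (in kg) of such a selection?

20

Subsets with value ≥ 117, sorted by total weight:
- A+B+E: weight 20, value 117
- A+B+C+E: weight 28, value 126
- A+B+D+E: weight 35, value 123
- A+B+C+D+E: weight 43, value 132
Minimum weight: 20 kg.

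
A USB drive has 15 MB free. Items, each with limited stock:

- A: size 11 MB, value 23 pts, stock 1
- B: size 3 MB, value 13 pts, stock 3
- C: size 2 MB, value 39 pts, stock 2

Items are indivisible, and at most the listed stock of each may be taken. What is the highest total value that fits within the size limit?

117 pts

Best selections within size 15 and stock limits:
- 3×B + 2×C: size 13, value 117
- 2×B + 2×C: size 10, value 104
- 1×A + 2×C: size 15, value 101
Best: 117 pts.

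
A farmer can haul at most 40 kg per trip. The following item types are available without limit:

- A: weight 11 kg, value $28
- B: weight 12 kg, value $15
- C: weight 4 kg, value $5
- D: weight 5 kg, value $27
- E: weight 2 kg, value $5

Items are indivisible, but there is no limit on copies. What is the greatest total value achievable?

$216

Best value-per-unit is D at 27/5, and filling with it alone uses weight 8×5=40. No mix of the others beats 8×27 = 216.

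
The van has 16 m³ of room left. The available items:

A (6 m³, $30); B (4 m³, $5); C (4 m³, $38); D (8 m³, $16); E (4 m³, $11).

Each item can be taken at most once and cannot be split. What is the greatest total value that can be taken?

$79

Check high-value combinations within 16 m³:
- A+C+E: volume 6+4+4=14, value 30+38+11=79
- A+B+C: volume 6+4+4=14, value 30+5+38=73
- A+C: volume 6+4=10, value 30+38=68
Best: $79.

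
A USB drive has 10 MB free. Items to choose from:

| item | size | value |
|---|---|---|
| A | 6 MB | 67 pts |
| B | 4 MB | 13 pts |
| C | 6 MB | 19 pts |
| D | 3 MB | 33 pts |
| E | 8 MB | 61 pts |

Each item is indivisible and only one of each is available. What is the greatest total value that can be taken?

This is a 0/1 knapsack; check combinations near the capacity.
- A+D: size 6+3=9, value 67+33=100
- A+B: size 6+4=10, value 67+13=80
- A: size 6, value 67
- E: size 8, value 61
- C+D: size 6+3=9, value 19+33=52
Best: 100 pts.

100 pts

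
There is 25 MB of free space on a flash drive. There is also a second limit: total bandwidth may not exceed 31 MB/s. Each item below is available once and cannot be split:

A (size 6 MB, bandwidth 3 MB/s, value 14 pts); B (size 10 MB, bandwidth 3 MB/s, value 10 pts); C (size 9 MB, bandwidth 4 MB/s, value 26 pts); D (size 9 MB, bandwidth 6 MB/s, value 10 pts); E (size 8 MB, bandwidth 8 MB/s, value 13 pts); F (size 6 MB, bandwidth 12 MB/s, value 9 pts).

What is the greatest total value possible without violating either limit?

Feasible sets respecting both limits:
- A+C+E: size 23, bandwidth 15, value 53
- A+B+C: size 25, bandwidth 10, value 50
- A+C+D: size 24, bandwidth 13, value 50
- A+C+F: size 21, bandwidth 19, value 49
Best: 53 pts.

53 pts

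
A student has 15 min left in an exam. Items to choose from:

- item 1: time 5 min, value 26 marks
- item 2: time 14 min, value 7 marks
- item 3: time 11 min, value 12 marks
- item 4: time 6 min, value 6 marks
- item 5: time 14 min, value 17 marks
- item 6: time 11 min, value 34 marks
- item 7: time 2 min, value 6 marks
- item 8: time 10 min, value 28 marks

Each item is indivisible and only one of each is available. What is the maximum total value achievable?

54 marks

This is a 0/1 knapsack; check combinations near the capacity.
- item 1+item 8: time 5+10=15, value 26+28=54
- item 6+item 7: time 11+2=13, value 34+6=40
- item 1+item 4+item 7: time 5+6+2=13, value 26+6+6=38
Best: 54 marks.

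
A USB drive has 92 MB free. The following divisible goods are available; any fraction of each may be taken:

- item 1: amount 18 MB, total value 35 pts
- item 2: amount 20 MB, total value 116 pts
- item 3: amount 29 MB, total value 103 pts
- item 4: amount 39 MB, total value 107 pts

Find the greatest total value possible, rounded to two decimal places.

333.78

Take in order of value per unit:
- item 2 (116/20 per unit): all 20 → value 116, running total 116.00
- item 3 (103/29 per unit): all 29 → value 103, running total 219.00
- item 4 (107/39 per unit): all 39 → value 107, running total 326.00
- item 1 (35/18 per unit): 4 of 18 → value 4×35/18 = 7.7778, running total 333.78
Total 333.78.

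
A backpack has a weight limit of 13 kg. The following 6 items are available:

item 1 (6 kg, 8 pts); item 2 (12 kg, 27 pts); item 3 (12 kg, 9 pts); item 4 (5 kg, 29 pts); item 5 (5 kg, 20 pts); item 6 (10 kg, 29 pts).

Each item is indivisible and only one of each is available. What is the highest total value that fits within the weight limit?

49 pts

This is a 0/1 knapsack; check combinations near the capacity.
- item 4+item 5: weight 5+5=10, value 29+20=49
- item 1+item 4: weight 6+5=11, value 8+29=37
- item 4: weight 5, value 29
- item 6: weight 10, value 29
Best: 49 pts.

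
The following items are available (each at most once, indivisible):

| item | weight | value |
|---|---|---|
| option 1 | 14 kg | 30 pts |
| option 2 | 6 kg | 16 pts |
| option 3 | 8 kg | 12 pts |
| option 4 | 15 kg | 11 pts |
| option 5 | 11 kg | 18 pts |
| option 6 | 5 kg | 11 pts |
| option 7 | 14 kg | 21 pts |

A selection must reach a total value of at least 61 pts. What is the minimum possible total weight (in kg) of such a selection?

31

Subsets with value ≥ 61, sorted by total weight:
- option 1+option 2+option 5: weight 31, value 64
- option 1+option 2+option 3+option 6: weight 33, value 69
Minimum weight: 31 kg.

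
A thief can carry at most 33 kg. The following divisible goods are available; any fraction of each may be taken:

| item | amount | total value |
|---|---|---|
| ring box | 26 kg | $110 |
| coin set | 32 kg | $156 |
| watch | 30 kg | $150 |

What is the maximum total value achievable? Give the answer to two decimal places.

164.63

Take in order of value per unit:
- watch (150/30 per unit): all 30 → value 150, running total 150.00
- coin set (156/32 per unit): 3 of 32 → value 3×156/32 = 14.6250, running total 164.63
Total 164.63.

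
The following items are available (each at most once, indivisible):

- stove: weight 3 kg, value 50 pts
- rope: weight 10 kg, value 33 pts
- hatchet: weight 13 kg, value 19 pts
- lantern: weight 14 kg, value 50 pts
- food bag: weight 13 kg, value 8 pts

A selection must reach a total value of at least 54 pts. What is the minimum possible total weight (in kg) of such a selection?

13

Subsets with value ≥ 54, sorted by total weight:
- stove+rope: weight 13, value 83
- stove+hatchet: weight 16, value 69
Minimum weight: 13 kg.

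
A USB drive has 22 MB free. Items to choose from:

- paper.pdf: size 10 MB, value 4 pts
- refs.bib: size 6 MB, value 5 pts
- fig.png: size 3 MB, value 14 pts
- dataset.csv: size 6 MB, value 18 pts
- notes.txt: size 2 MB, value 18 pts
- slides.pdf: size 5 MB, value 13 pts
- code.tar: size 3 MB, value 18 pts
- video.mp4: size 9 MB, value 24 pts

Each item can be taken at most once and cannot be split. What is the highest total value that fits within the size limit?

87 pts

Check high-value combinations within 22 MB:
- fig.png+notes.txt+slides.pdf+code.tar+video.mp4: size 3+2+5+3+9=22, value 14+18+13+18+24=87
- fig.png+dataset.csv+notes.txt+slides.pdf+code.tar: size 3+6+2+5+3=19, value 14+18+18+13+18=81
- dataset.csv+notes.txt+code.tar+video.mp4: size 6+2+3+9=20, value 18+18+18+24=78
- fig.png+notes.txt+code.tar+video.mp4: size 3+2+3+9=17, value 14+18+18+24=74
- fig.png+dataset.csv+notes.txt+video.mp4: size 3+6+2+9=20, value 14+18+18+24=74
Best: 87 pts.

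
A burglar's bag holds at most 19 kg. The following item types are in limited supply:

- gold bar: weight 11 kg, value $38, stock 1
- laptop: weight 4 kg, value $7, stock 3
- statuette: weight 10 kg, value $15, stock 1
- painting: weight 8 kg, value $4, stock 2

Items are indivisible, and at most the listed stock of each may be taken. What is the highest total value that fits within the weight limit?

Best selections within weight 19 and stock limits:
- 1×gold bar + 2×laptop: weight 19, value 52
- 1×gold bar + 1×laptop: weight 15, value 45
- 1×gold bar + 1×painting: weight 19, value 42
Best: $52.

$52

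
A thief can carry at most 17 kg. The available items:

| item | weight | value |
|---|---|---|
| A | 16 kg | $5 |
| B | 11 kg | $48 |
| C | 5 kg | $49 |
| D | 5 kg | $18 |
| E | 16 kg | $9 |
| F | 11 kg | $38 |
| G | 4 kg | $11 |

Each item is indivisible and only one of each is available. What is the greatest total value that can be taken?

Check high-value combinations within 17 kg:
- B+C: weight 11+5=16, value 48+49=97
- C+F: weight 5+11=16, value 49+38=87
- C+D+G: weight 5+5+4=14, value 49+18+11=78
- C+D: weight 5+5=10, value 49+18=67
Best: $97.

$97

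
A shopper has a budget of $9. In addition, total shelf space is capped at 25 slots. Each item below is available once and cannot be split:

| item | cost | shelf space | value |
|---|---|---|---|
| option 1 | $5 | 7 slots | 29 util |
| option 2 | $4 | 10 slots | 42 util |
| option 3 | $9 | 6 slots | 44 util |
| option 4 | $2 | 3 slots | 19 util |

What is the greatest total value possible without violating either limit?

71 util

Feasible sets respecting both limits:
- option 1+option 2: cost 9, shelf space 17, value 71
- option 2+option 4: cost 6, shelf space 13, value 61
- option 1+option 4: cost 7, shelf space 10, value 48
- option 3: cost 9, shelf space 6, value 44
Best: 71 util.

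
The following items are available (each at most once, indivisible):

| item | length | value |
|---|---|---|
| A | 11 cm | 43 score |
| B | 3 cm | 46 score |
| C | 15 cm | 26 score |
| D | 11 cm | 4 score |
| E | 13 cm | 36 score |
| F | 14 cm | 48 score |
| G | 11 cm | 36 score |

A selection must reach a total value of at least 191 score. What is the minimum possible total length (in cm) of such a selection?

Subsets with value ≥ 191, sorted by total length:
- A+B+E+F+G: length 52, value 209
- A+B+C+F+G: length 54, value 199
Minimum length: 52 cm.

52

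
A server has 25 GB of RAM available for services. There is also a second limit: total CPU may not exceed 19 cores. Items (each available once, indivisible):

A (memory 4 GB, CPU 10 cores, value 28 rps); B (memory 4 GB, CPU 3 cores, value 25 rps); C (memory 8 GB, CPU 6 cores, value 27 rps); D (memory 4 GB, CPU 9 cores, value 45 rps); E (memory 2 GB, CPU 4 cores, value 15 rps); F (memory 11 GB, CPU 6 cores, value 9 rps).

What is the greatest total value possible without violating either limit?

97 rps

Feasible sets respecting both limits:
- B+C+D: memory 16, CPU 18, value 97
- C+D+E: memory 14, CPU 19, value 87
- B+D+E: memory 10, CPU 16, value 85
- A+B+C: memory 16, CPU 19, value 80
Best: 97 rps.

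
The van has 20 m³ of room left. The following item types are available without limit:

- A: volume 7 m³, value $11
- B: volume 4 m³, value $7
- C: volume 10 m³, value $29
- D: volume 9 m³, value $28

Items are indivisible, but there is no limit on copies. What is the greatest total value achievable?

Best value-per-unit is D at 28/9; filling with it alone gives 2×28 = 56.
Optimal mix: 2×C → volume 20, value 58.

$58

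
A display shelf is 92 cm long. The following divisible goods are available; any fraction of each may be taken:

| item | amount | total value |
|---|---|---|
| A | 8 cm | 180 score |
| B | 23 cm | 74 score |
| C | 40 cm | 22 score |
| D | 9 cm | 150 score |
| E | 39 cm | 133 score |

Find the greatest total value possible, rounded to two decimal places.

544.15

Take in order of value per unit:
- A (180/8 per unit): all 8 → value 180, running total 180.00
- D (150/9 per unit): all 9 → value 150, running total 330.00
- E (133/39 per unit): all 39 → value 133, running total 463.00
- B (74/23 per unit): all 23 → value 74, running total 537.00
- C (22/40 per unit): 13 of 40 → value 13×22/40 = 7.1500, running total 544.15
Total 544.15.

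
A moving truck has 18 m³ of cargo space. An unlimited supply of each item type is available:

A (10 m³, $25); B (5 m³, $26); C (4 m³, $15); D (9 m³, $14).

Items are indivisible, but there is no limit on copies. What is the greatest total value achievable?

Best value-per-unit is B at 26/5; filling with it alone gives 3×26 = 78.
Optimal mix: 2×B + 2×C → volume 18, value 82.

$82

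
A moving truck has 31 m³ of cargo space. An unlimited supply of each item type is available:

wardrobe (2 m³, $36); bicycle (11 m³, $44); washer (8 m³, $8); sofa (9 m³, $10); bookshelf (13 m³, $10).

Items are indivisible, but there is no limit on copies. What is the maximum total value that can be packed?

$540

Best value-per-unit is wardrobe at 36/2, and filling with it alone uses volume 15×2=30. No mix of the others beats 15×36 = 540.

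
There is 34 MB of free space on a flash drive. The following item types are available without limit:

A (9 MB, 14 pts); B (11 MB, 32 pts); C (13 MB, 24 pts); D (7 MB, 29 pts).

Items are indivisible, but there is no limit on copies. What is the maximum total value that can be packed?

Best value-per-unit is D at 29/7; filling with it alone gives 4×29 = 116.
Optimal mix: 1×B + 3×D → size 32, value 119.

119 pts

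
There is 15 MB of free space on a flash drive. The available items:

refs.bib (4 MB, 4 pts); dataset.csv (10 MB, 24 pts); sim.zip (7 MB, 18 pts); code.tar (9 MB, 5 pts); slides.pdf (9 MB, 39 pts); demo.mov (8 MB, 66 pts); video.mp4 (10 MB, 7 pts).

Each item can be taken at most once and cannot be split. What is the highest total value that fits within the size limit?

84 pts

Check high-value combinations within 15 MB:
- sim.zip+demo.mov: size 7+8=15, value 18+66=84
- refs.bib+demo.mov: size 4+8=12, value 4+66=70
- demo.mov: size 8, value 66
- refs.bib+slides.pdf: size 4+9=13, value 4+39=43
Best: 84 pts.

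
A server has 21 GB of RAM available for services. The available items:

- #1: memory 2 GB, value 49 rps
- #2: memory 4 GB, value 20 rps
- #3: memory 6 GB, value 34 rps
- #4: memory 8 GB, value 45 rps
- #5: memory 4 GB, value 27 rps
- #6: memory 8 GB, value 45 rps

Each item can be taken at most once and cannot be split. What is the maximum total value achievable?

155 rps

This is a 0/1 knapsack; check combinations near the capacity.
- #1+#3+#4+#5: memory 2+6+8+4=20, value 49+34+45+27=155
- #1+#3+#5+#6: memory 2+6+4+8=20, value 49+34+27+45=155
- #1+#2+#3+#4: memory 2+4+6+8=20, value 49+20+34+45=148
Best: 155 rps.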